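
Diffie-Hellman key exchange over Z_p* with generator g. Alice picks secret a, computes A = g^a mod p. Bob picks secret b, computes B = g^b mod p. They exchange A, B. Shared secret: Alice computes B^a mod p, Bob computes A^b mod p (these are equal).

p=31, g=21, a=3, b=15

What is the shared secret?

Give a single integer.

A = 21^3 mod 31  (bits of 3 = 11)
  bit 0 = 1: r = r^2 * 21 mod 31 = 1^2 * 21 = 1*21 = 21
  bit 1 = 1: r = r^2 * 21 mod 31 = 21^2 * 21 = 7*21 = 23
  -> A = 23
B = 21^15 mod 31  (bits of 15 = 1111)
  bit 0 = 1: r = r^2 * 21 mod 31 = 1^2 * 21 = 1*21 = 21
  bit 1 = 1: r = r^2 * 21 mod 31 = 21^2 * 21 = 7*21 = 23
  bit 2 = 1: r = r^2 * 21 mod 31 = 23^2 * 21 = 2*21 = 11
  bit 3 = 1: r = r^2 * 21 mod 31 = 11^2 * 21 = 28*21 = 30
  -> B = 30
s = B^a = 30^3 mod 31  (bits of 3 = 11)
  bit 0 = 1: r = r^2 * 30 mod 31 = 1^2 * 30 = 1*30 = 30
  bit 1 = 1: r = r^2 * 30 mod 31 = 30^2 * 30 = 1*30 = 30
  -> s = B^a = 30

Answer: 30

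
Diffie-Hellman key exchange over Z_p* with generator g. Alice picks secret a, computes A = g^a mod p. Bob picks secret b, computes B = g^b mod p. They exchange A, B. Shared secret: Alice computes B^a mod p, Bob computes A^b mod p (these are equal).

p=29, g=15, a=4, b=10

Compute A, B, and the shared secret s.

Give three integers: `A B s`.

Answer: 20 13 25

Derivation:
A = 15^4 mod 29  (bits of 4 = 100)
  bit 0 = 1: r = r^2 * 15 mod 29 = 1^2 * 15 = 1*15 = 15
  bit 1 = 0: r = r^2 mod 29 = 15^2 = 22
  bit 2 = 0: r = r^2 mod 29 = 22^2 = 20
  -> A = 20
B = 15^10 mod 29  (bits of 10 = 1010)
  bit 0 = 1: r = r^2 * 15 mod 29 = 1^2 * 15 = 1*15 = 15
  bit 1 = 0: r = r^2 mod 29 = 15^2 = 22
  bit 2 = 1: r = r^2 * 15 mod 29 = 22^2 * 15 = 20*15 = 10
  bit 3 = 0: r = r^2 mod 29 = 10^2 = 13
  -> B = 13
s = B^a = 13^4 mod 29  (bits of 4 = 100)
  bit 0 = 1: r = r^2 * 13 mod 29 = 1^2 * 13 = 1*13 = 13
  bit 1 = 0: r = r^2 mod 29 = 13^2 = 24
  bit 2 = 0: r = r^2 mod 29 = 24^2 = 25
  -> s = B^a = 25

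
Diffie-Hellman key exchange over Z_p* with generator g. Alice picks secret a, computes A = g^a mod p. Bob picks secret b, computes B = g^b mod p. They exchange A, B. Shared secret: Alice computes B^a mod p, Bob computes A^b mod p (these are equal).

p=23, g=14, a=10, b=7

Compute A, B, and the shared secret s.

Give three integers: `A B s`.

Answer: 18 19 6

Derivation:
A = 14^10 mod 23  (bits of 10 = 1010)
  bit 0 = 1: r = r^2 * 14 mod 23 = 1^2 * 14 = 1*14 = 14
  bit 1 = 0: r = r^2 mod 23 = 14^2 = 12
  bit 2 = 1: r = r^2 * 14 mod 23 = 12^2 * 14 = 6*14 = 15
  bit 3 = 0: r = r^2 mod 23 = 15^2 = 18
  -> A = 18
B = 14^7 mod 23  (bits of 7 = 111)
  bit 0 = 1: r = r^2 * 14 mod 23 = 1^2 * 14 = 1*14 = 14
  bit 1 = 1: r = r^2 * 14 mod 23 = 14^2 * 14 = 12*14 = 7
  bit 2 = 1: r = r^2 * 14 mod 23 = 7^2 * 14 = 3*14 = 19
  -> B = 19
s = B^a = 19^10 mod 23  (bits of 10 = 1010)
  bit 0 = 1: r = r^2 * 19 mod 23 = 1^2 * 19 = 1*19 = 19
  bit 1 = 0: r = r^2 mod 23 = 19^2 = 16
  bit 2 = 1: r = r^2 * 19 mod 23 = 16^2 * 19 = 3*19 = 11
  bit 3 = 0: r = r^2 mod 23 = 11^2 = 6
  -> s = B^a = 6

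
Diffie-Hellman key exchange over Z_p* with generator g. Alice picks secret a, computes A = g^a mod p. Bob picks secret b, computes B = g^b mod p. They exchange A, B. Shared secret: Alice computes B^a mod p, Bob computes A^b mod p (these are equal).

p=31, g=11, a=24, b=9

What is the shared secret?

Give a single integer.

A = 11^24 mod 31  (bits of 24 = 11000)
  bit 0 = 1: r = r^2 * 11 mod 31 = 1^2 * 11 = 1*11 = 11
  bit 1 = 1: r = r^2 * 11 mod 31 = 11^2 * 11 = 28*11 = 29
  bit 2 = 0: r = r^2 mod 31 = 29^2 = 4
  bit 3 = 0: r = r^2 mod 31 = 4^2 = 16
  bit 4 = 0: r = r^2 mod 31 = 16^2 = 8
  -> A = 8
B = 11^9 mod 31  (bits of 9 = 1001)
  bit 0 = 1: r = r^2 * 11 mod 31 = 1^2 * 11 = 1*11 = 11
  bit 1 = 0: r = r^2 mod 31 = 11^2 = 28
  bit 2 = 0: r = r^2 mod 31 = 28^2 = 9
  bit 3 = 1: r = r^2 * 11 mod 31 = 9^2 * 11 = 19*11 = 23
  -> B = 23
s = B^a = 23^24 mod 31  (bits of 24 = 11000)
  bit 0 = 1: r = r^2 * 23 mod 31 = 1^2 * 23 = 1*23 = 23
  bit 1 = 1: r = r^2 * 23 mod 31 = 23^2 * 23 = 2*23 = 15
  bit 2 = 0: r = r^2 mod 31 = 15^2 = 8
  bit 3 = 0: r = r^2 mod 31 = 8^2 = 2
  bit 4 = 0: r = r^2 mod 31 = 2^2 = 4
  -> s = B^a = 4

Answer: 4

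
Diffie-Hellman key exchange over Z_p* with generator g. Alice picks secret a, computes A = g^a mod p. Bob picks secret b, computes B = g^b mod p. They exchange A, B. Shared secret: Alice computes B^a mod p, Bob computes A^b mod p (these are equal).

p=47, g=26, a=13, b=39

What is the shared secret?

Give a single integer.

Answer: 26

Derivation:
A = 26^13 mod 47  (bits of 13 = 1101)
  bit 0 = 1: r = r^2 * 26 mod 47 = 1^2 * 26 = 1*26 = 26
  bit 1 = 1: r = r^2 * 26 mod 47 = 26^2 * 26 = 18*26 = 45
  bit 2 = 0: r = r^2 mod 47 = 45^2 = 4
  bit 3 = 1: r = r^2 * 26 mod 47 = 4^2 * 26 = 16*26 = 40
  -> A = 40
B = 26^39 mod 47  (bits of 39 = 100111)
  bit 0 = 1: r = r^2 * 26 mod 47 = 1^2 * 26 = 1*26 = 26
  bit 1 = 0: r = r^2 mod 47 = 26^2 = 18
  bit 2 = 0: r = r^2 mod 47 = 18^2 = 42
  bit 3 = 1: r = r^2 * 26 mod 47 = 42^2 * 26 = 25*26 = 39
  bit 4 = 1: r = r^2 * 26 mod 47 = 39^2 * 26 = 17*26 = 19
  bit 5 = 1: r = r^2 * 26 mod 47 = 19^2 * 26 = 32*26 = 33
  -> B = 33
s = B^a = 33^13 mod 47  (bits of 13 = 1101)
  bit 0 = 1: r = r^2 * 33 mod 47 = 1^2 * 33 = 1*33 = 33
  bit 1 = 1: r = r^2 * 33 mod 47 = 33^2 * 33 = 8*33 = 29
  bit 2 = 0: r = r^2 mod 47 = 29^2 = 42
  bit 3 = 1: r = r^2 * 33 mod 47 = 42^2 * 33 = 25*33 = 26
  -> s = B^a = 26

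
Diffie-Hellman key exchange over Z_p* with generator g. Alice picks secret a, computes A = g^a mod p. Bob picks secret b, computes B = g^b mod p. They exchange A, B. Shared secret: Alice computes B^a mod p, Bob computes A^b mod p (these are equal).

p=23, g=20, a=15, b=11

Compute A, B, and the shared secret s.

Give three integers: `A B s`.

A = 20^15 mod 23  (bits of 15 = 1111)
  bit 0 = 1: r = r^2 * 20 mod 23 = 1^2 * 20 = 1*20 = 20
  bit 1 = 1: r = r^2 * 20 mod 23 = 20^2 * 20 = 9*20 = 19
  bit 2 = 1: r = r^2 * 20 mod 23 = 19^2 * 20 = 16*20 = 21
  bit 3 = 1: r = r^2 * 20 mod 23 = 21^2 * 20 = 4*20 = 11
  -> A = 11
B = 20^11 mod 23  (bits of 11 = 1011)
  bit 0 = 1: r = r^2 * 20 mod 23 = 1^2 * 20 = 1*20 = 20
  bit 1 = 0: r = r^2 mod 23 = 20^2 = 9
  bit 2 = 1: r = r^2 * 20 mod 23 = 9^2 * 20 = 12*20 = 10
  bit 3 = 1: r = r^2 * 20 mod 23 = 10^2 * 20 = 8*20 = 22
  -> B = 22
s = B^a = 22^15 mod 23  (bits of 15 = 1111)
  bit 0 = 1: r = r^2 * 22 mod 23 = 1^2 * 22 = 1*22 = 22
  bit 1 = 1: r = r^2 * 22 mod 23 = 22^2 * 22 = 1*22 = 22
  bit 2 = 1: r = r^2 * 22 mod 23 = 22^2 * 22 = 1*22 = 22
  bit 3 = 1: r = r^2 * 22 mod 23 = 22^2 * 22 = 1*22 = 22
  -> s = B^a = 22

Answer: 11 22 22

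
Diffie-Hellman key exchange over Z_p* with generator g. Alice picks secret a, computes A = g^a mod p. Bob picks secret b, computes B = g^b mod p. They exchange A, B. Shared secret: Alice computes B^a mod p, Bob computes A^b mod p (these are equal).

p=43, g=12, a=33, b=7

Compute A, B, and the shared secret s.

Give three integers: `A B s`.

Answer: 32 37 42

Derivation:
A = 12^33 mod 43  (bits of 33 = 100001)
  bit 0 = 1: r = r^2 * 12 mod 43 = 1^2 * 12 = 1*12 = 12
  bit 1 = 0: r = r^2 mod 43 = 12^2 = 15
  bit 2 = 0: r = r^2 mod 43 = 15^2 = 10
  bit 3 = 0: r = r^2 mod 43 = 10^2 = 14
  bit 4 = 0: r = r^2 mod 43 = 14^2 = 24
  bit 5 = 1: r = r^2 * 12 mod 43 = 24^2 * 12 = 17*12 = 32
  -> A = 32
B = 12^7 mod 43  (bits of 7 = 111)
  bit 0 = 1: r = r^2 * 12 mod 43 = 1^2 * 12 = 1*12 = 12
  bit 1 = 1: r = r^2 * 12 mod 43 = 12^2 * 12 = 15*12 = 8
  bit 2 = 1: r = r^2 * 12 mod 43 = 8^2 * 12 = 21*12 = 37
  -> B = 37
s = B^a = 37^33 mod 43  (bits of 33 = 100001)
  bit 0 = 1: r = r^2 * 37 mod 43 = 1^2 * 37 = 1*37 = 37
  bit 1 = 0: r = r^2 mod 43 = 37^2 = 36
  bit 2 = 0: r = r^2 mod 43 = 36^2 = 6
  bit 3 = 0: r = r^2 mod 43 = 6^2 = 36
  bit 4 = 0: r = r^2 mod 43 = 36^2 = 6
  bit 5 = 1: r = r^2 * 37 mod 43 = 6^2 * 37 = 36*37 = 42
  -> s = B^a = 42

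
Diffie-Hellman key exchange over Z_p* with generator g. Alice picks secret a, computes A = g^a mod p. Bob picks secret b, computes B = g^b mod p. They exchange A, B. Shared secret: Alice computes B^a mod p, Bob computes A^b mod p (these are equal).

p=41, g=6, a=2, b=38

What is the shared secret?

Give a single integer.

A = 6^2 mod 41  (bits of 2 = 10)
  bit 0 = 1: r = r^2 * 6 mod 41 = 1^2 * 6 = 1*6 = 6
  bit 1 = 0: r = r^2 mod 41 = 6^2 = 36
  -> A = 36
B = 6^38 mod 41  (bits of 38 = 100110)
  bit 0 = 1: r = r^2 * 6 mod 41 = 1^2 * 6 = 1*6 = 6
  bit 1 = 0: r = r^2 mod 41 = 6^2 = 36
  bit 2 = 0: r = r^2 mod 41 = 36^2 = 25
  bit 3 = 1: r = r^2 * 6 mod 41 = 25^2 * 6 = 10*6 = 19
  bit 4 = 1: r = r^2 * 6 mod 41 = 19^2 * 6 = 33*6 = 34
  bit 5 = 0: r = r^2 mod 41 = 34^2 = 8
  -> B = 8
s = B^a = 8^2 mod 41  (bits of 2 = 10)
  bit 0 = 1: r = r^2 * 8 mod 41 = 1^2 * 8 = 1*8 = 8
  bit 1 = 0: r = r^2 mod 41 = 8^2 = 23
  -> s = B^a = 23

Answer: 23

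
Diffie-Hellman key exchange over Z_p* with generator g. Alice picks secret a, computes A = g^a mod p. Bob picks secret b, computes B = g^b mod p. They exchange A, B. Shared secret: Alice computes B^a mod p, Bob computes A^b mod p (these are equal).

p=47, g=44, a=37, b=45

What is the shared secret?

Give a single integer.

A = 44^37 mod 47  (bits of 37 = 100101)
  bit 0 = 1: r = r^2 * 44 mod 47 = 1^2 * 44 = 1*44 = 44
  bit 1 = 0: r = r^2 mod 47 = 44^2 = 9
  bit 2 = 0: r = r^2 mod 47 = 9^2 = 34
  bit 3 = 1: r = r^2 * 44 mod 47 = 34^2 * 44 = 28*44 = 10
  bit 4 = 0: r = r^2 mod 47 = 10^2 = 6
  bit 5 = 1: r = r^2 * 44 mod 47 = 6^2 * 44 = 36*44 = 33
  -> A = 33
B = 44^45 mod 47  (bits of 45 = 101101)
  bit 0 = 1: r = r^2 * 44 mod 47 = 1^2 * 44 = 1*44 = 44
  bit 1 = 0: r = r^2 mod 47 = 44^2 = 9
  bit 2 = 1: r = r^2 * 44 mod 47 = 9^2 * 44 = 34*44 = 39
  bit 3 = 1: r = r^2 * 44 mod 47 = 39^2 * 44 = 17*44 = 43
  bit 4 = 0: r = r^2 mod 47 = 43^2 = 16
  bit 5 = 1: r = r^2 * 44 mod 47 = 16^2 * 44 = 21*44 = 31
  -> B = 31
s = B^a = 31^37 mod 47  (bits of 37 = 100101)
  bit 0 = 1: r = r^2 * 31 mod 47 = 1^2 * 31 = 1*31 = 31
  bit 1 = 0: r = r^2 mod 47 = 31^2 = 21
  bit 2 = 0: r = r^2 mod 47 = 21^2 = 18
  bit 3 = 1: r = r^2 * 31 mod 47 = 18^2 * 31 = 42*31 = 33
  bit 4 = 0: r = r^2 mod 47 = 33^2 = 8
  bit 5 = 1: r = r^2 * 31 mod 47 = 8^2 * 31 = 17*31 = 10
  -> s = B^a = 10

Answer: 10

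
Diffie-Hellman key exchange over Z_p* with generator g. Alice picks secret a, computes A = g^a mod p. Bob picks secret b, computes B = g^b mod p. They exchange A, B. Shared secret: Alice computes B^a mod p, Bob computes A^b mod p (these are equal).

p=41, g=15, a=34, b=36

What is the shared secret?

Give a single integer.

Answer: 10

Derivation:
A = 15^34 mod 41  (bits of 34 = 100010)
  bit 0 = 1: r = r^2 * 15 mod 41 = 1^2 * 15 = 1*15 = 15
  bit 1 = 0: r = r^2 mod 41 = 15^2 = 20
  bit 2 = 0: r = r^2 mod 41 = 20^2 = 31
  bit 3 = 0: r = r^2 mod 41 = 31^2 = 18
  bit 4 = 1: r = r^2 * 15 mod 41 = 18^2 * 15 = 37*15 = 22
  bit 5 = 0: r = r^2 mod 41 = 22^2 = 33
  -> A = 33
B = 15^36 mod 41  (bits of 36 = 100100)
  bit 0 = 1: r = r^2 * 15 mod 41 = 1^2 * 15 = 1*15 = 15
  bit 1 = 0: r = r^2 mod 41 = 15^2 = 20
  bit 2 = 0: r = r^2 mod 41 = 20^2 = 31
  bit 3 = 1: r = r^2 * 15 mod 41 = 31^2 * 15 = 18*15 = 24
  bit 4 = 0: r = r^2 mod 41 = 24^2 = 2
  bit 5 = 0: r = r^2 mod 41 = 2^2 = 4
  -> B = 4
s = B^a = 4^34 mod 41  (bits of 34 = 100010)
  bit 0 = 1: r = r^2 * 4 mod 41 = 1^2 * 4 = 1*4 = 4
  bit 1 = 0: r = r^2 mod 41 = 4^2 = 16
  bit 2 = 0: r = r^2 mod 41 = 16^2 = 10
  bit 3 = 0: r = r^2 mod 41 = 10^2 = 18
  bit 4 = 1: r = r^2 * 4 mod 41 = 18^2 * 4 = 37*4 = 25
  bit 5 = 0: r = r^2 mod 41 = 25^2 = 10
  -> s = B^a = 10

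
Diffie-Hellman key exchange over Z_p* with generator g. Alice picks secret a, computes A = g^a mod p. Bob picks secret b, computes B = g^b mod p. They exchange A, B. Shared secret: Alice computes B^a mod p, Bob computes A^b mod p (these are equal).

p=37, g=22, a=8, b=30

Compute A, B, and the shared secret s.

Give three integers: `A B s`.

Answer: 7 11 10

Derivation:
A = 22^8 mod 37  (bits of 8 = 1000)
  bit 0 = 1: r = r^2 * 22 mod 37 = 1^2 * 22 = 1*22 = 22
  bit 1 = 0: r = r^2 mod 37 = 22^2 = 3
  bit 2 = 0: r = r^2 mod 37 = 3^2 = 9
  bit 3 = 0: r = r^2 mod 37 = 9^2 = 7
  -> A = 7
B = 22^30 mod 37  (bits of 30 = 11110)
  bit 0 = 1: r = r^2 * 22 mod 37 = 1^2 * 22 = 1*22 = 22
  bit 1 = 1: r = r^2 * 22 mod 37 = 22^2 * 22 = 3*22 = 29
  bit 2 = 1: r = r^2 * 22 mod 37 = 29^2 * 22 = 27*22 = 2
  bit 3 = 1: r = r^2 * 22 mod 37 = 2^2 * 22 = 4*22 = 14
  bit 4 = 0: r = r^2 mod 37 = 14^2 = 11
  -> B = 11
s = B^a = 11^8 mod 37  (bits of 8 = 1000)
  bit 0 = 1: r = r^2 * 11 mod 37 = 1^2 * 11 = 1*11 = 11
  bit 1 = 0: r = r^2 mod 37 = 11^2 = 10
  bit 2 = 0: r = r^2 mod 37 = 10^2 = 26
  bit 3 = 0: r = r^2 mod 37 = 26^2 = 10
  -> s = B^a = 10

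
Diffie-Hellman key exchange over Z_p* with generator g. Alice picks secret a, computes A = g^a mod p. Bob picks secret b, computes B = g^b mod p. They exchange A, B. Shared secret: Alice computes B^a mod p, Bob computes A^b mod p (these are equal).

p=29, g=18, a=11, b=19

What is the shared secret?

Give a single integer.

Answer: 8

Derivation:
A = 18^11 mod 29  (bits of 11 = 1011)
  bit 0 = 1: r = r^2 * 18 mod 29 = 1^2 * 18 = 1*18 = 18
  bit 1 = 0: r = r^2 mod 29 = 18^2 = 5
  bit 2 = 1: r = r^2 * 18 mod 29 = 5^2 * 18 = 25*18 = 15
  bit 3 = 1: r = r^2 * 18 mod 29 = 15^2 * 18 = 22*18 = 19
  -> A = 19
B = 18^19 mod 29  (bits of 19 = 10011)
  bit 0 = 1: r = r^2 * 18 mod 29 = 1^2 * 18 = 1*18 = 18
  bit 1 = 0: r = r^2 mod 29 = 18^2 = 5
  bit 2 = 0: r = r^2 mod 29 = 5^2 = 25
  bit 3 = 1: r = r^2 * 18 mod 29 = 25^2 * 18 = 16*18 = 27
  bit 4 = 1: r = r^2 * 18 mod 29 = 27^2 * 18 = 4*18 = 14
  -> B = 14
s = B^a = 14^11 mod 29  (bits of 11 = 1011)
  bit 0 = 1: r = r^2 * 14 mod 29 = 1^2 * 14 = 1*14 = 14
  bit 1 = 0: r = r^2 mod 29 = 14^2 = 22
  bit 2 = 1: r = r^2 * 14 mod 29 = 22^2 * 14 = 20*14 = 19
  bit 3 = 1: r = r^2 * 14 mod 29 = 19^2 * 14 = 13*14 = 8
  -> s = B^a = 8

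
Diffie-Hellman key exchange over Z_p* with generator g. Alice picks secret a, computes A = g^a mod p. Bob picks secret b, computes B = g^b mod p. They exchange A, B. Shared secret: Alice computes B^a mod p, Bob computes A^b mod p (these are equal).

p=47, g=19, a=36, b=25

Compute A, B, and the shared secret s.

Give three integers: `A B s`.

A = 19^36 mod 47  (bits of 36 = 100100)
  bit 0 = 1: r = r^2 * 19 mod 47 = 1^2 * 19 = 1*19 = 19
  bit 1 = 0: r = r^2 mod 47 = 19^2 = 32
  bit 2 = 0: r = r^2 mod 47 = 32^2 = 37
  bit 3 = 1: r = r^2 * 19 mod 47 = 37^2 * 19 = 6*19 = 20
  bit 4 = 0: r = r^2 mod 47 = 20^2 = 24
  bit 5 = 0: r = r^2 mod 47 = 24^2 = 12
  -> A = 12
B = 19^25 mod 47  (bits of 25 = 11001)
  bit 0 = 1: r = r^2 * 19 mod 47 = 1^2 * 19 = 1*19 = 19
  bit 1 = 1: r = r^2 * 19 mod 47 = 19^2 * 19 = 32*19 = 44
  bit 2 = 0: r = r^2 mod 47 = 44^2 = 9
  bit 3 = 0: r = r^2 mod 47 = 9^2 = 34
  bit 4 = 1: r = r^2 * 19 mod 47 = 34^2 * 19 = 28*19 = 15
  -> B = 15
s = B^a = 15^36 mod 47  (bits of 36 = 100100)
  bit 0 = 1: r = r^2 * 15 mod 47 = 1^2 * 15 = 1*15 = 15
  bit 1 = 0: r = r^2 mod 47 = 15^2 = 37
  bit 2 = 0: r = r^2 mod 47 = 37^2 = 6
  bit 3 = 1: r = r^2 * 15 mod 47 = 6^2 * 15 = 36*15 = 23
  bit 4 = 0: r = r^2 mod 47 = 23^2 = 12
  bit 5 = 0: r = r^2 mod 47 = 12^2 = 3
  -> s = B^a = 3

Answer: 12 15 3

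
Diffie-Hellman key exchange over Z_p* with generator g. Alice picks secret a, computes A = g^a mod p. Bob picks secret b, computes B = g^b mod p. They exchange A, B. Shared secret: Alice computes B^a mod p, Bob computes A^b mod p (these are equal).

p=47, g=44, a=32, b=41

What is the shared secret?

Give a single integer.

Answer: 3

Derivation:
A = 44^32 mod 47  (bits of 32 = 100000)
  bit 0 = 1: r = r^2 * 44 mod 47 = 1^2 * 44 = 1*44 = 44
  bit 1 = 0: r = r^2 mod 47 = 44^2 = 9
  bit 2 = 0: r = r^2 mod 47 = 9^2 = 34
  bit 3 = 0: r = r^2 mod 47 = 34^2 = 28
  bit 4 = 0: r = r^2 mod 47 = 28^2 = 32
  bit 5 = 0: r = r^2 mod 47 = 32^2 = 37
  -> A = 37
B = 44^41 mod 47  (bits of 41 = 101001)
  bit 0 = 1: r = r^2 * 44 mod 47 = 1^2 * 44 = 1*44 = 44
  bit 1 = 0: r = r^2 mod 47 = 44^2 = 9
  bit 2 = 1: r = r^2 * 44 mod 47 = 9^2 * 44 = 34*44 = 39
  bit 3 = 0: r = r^2 mod 47 = 39^2 = 17
  bit 4 = 0: r = r^2 mod 47 = 17^2 = 7
  bit 5 = 1: r = r^2 * 44 mod 47 = 7^2 * 44 = 2*44 = 41
  -> B = 41
s = B^a = 41^32 mod 47  (bits of 32 = 100000)
  bit 0 = 1: r = r^2 * 41 mod 47 = 1^2 * 41 = 1*41 = 41
  bit 1 = 0: r = r^2 mod 47 = 41^2 = 36
  bit 2 = 0: r = r^2 mod 47 = 36^2 = 27
  bit 3 = 0: r = r^2 mod 47 = 27^2 = 24
  bit 4 = 0: r = r^2 mod 47 = 24^2 = 12
  bit 5 = 0: r = r^2 mod 47 = 12^2 = 3
  -> s = B^a = 3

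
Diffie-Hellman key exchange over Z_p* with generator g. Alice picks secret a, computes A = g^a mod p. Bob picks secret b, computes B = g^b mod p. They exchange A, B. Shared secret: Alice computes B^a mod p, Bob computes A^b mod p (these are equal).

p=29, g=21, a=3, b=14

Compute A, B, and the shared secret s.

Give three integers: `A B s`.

A = 21^3 mod 29  (bits of 3 = 11)
  bit 0 = 1: r = r^2 * 21 mod 29 = 1^2 * 21 = 1*21 = 21
  bit 1 = 1: r = r^2 * 21 mod 29 = 21^2 * 21 = 6*21 = 10
  -> A = 10
B = 21^14 mod 29  (bits of 14 = 1110)
  bit 0 = 1: r = r^2 * 21 mod 29 = 1^2 * 21 = 1*21 = 21
  bit 1 = 1: r = r^2 * 21 mod 29 = 21^2 * 21 = 6*21 = 10
  bit 2 = 1: r = r^2 * 21 mod 29 = 10^2 * 21 = 13*21 = 12
  bit 3 = 0: r = r^2 mod 29 = 12^2 = 28
  -> B = 28
s = B^a = 28^3 mod 29  (bits of 3 = 11)
  bit 0 = 1: r = r^2 * 28 mod 29 = 1^2 * 28 = 1*28 = 28
  bit 1 = 1: r = r^2 * 28 mod 29 = 28^2 * 28 = 1*28 = 28
  -> s = B^a = 28

Answer: 10 28 28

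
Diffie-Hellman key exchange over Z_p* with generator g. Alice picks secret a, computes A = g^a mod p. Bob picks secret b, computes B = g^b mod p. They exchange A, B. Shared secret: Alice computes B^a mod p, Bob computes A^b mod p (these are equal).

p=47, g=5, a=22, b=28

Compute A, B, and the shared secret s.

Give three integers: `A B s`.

A = 5^22 mod 47  (bits of 22 = 10110)
  bit 0 = 1: r = r^2 * 5 mod 47 = 1^2 * 5 = 1*5 = 5
  bit 1 = 0: r = r^2 mod 47 = 5^2 = 25
  bit 2 = 1: r = r^2 * 5 mod 47 = 25^2 * 5 = 14*5 = 23
  bit 3 = 1: r = r^2 * 5 mod 47 = 23^2 * 5 = 12*5 = 13
  bit 4 = 0: r = r^2 mod 47 = 13^2 = 28
  -> A = 28
B = 5^28 mod 47  (bits of 28 = 11100)
  bit 0 = 1: r = r^2 * 5 mod 47 = 1^2 * 5 = 1*5 = 5
  bit 1 = 1: r = r^2 * 5 mod 47 = 5^2 * 5 = 25*5 = 31
  bit 2 = 1: r = r^2 * 5 mod 47 = 31^2 * 5 = 21*5 = 11
  bit 3 = 0: r = r^2 mod 47 = 11^2 = 27
  bit 4 = 0: r = r^2 mod 47 = 27^2 = 24
  -> B = 24
s = B^a = 24^22 mod 47  (bits of 22 = 10110)
  bit 0 = 1: r = r^2 * 24 mod 47 = 1^2 * 24 = 1*24 = 24
  bit 1 = 0: r = r^2 mod 47 = 24^2 = 12
  bit 2 = 1: r = r^2 * 24 mod 47 = 12^2 * 24 = 3*24 = 25
  bit 3 = 1: r = r^2 * 24 mod 47 = 25^2 * 24 = 14*24 = 7
  bit 4 = 0: r = r^2 mod 47 = 7^2 = 2
  -> s = B^a = 2

Answer: 28 24 2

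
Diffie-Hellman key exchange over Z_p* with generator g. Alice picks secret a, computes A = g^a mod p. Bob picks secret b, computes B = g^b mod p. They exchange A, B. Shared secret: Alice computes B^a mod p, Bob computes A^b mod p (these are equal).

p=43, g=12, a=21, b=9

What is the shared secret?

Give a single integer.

Answer: 42

Derivation:
A = 12^21 mod 43  (bits of 21 = 10101)
  bit 0 = 1: r = r^2 * 12 mod 43 = 1^2 * 12 = 1*12 = 12
  bit 1 = 0: r = r^2 mod 43 = 12^2 = 15
  bit 2 = 1: r = r^2 * 12 mod 43 = 15^2 * 12 = 10*12 = 34
  bit 3 = 0: r = r^2 mod 43 = 34^2 = 38
  bit 4 = 1: r = r^2 * 12 mod 43 = 38^2 * 12 = 25*12 = 42
  -> A = 42
B = 12^9 mod 43  (bits of 9 = 1001)
  bit 0 = 1: r = r^2 * 12 mod 43 = 1^2 * 12 = 1*12 = 12
  bit 1 = 0: r = r^2 mod 43 = 12^2 = 15
  bit 2 = 0: r = r^2 mod 43 = 15^2 = 10
  bit 3 = 1: r = r^2 * 12 mod 43 = 10^2 * 12 = 14*12 = 39
  -> B = 39
s = B^a = 39^21 mod 43  (bits of 21 = 10101)
  bit 0 = 1: r = r^2 * 39 mod 43 = 1^2 * 39 = 1*39 = 39
  bit 1 = 0: r = r^2 mod 43 = 39^2 = 16
  bit 2 = 1: r = r^2 * 39 mod 43 = 16^2 * 39 = 41*39 = 8
  bit 3 = 0: r = r^2 mod 43 = 8^2 = 21
  bit 4 = 1: r = r^2 * 39 mod 43 = 21^2 * 39 = 11*39 = 42
  -> s = B^a = 42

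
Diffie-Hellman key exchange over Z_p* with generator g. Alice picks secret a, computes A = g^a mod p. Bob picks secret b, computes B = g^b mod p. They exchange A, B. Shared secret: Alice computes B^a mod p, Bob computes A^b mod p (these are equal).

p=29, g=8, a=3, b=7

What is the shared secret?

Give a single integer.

Answer: 12

Derivation:
A = 8^3 mod 29  (bits of 3 = 11)
  bit 0 = 1: r = r^2 * 8 mod 29 = 1^2 * 8 = 1*8 = 8
  bit 1 = 1: r = r^2 * 8 mod 29 = 8^2 * 8 = 6*8 = 19
  -> A = 19
B = 8^7 mod 29  (bits of 7 = 111)
  bit 0 = 1: r = r^2 * 8 mod 29 = 1^2 * 8 = 1*8 = 8
  bit 1 = 1: r = r^2 * 8 mod 29 = 8^2 * 8 = 6*8 = 19
  bit 2 = 1: r = r^2 * 8 mod 29 = 19^2 * 8 = 13*8 = 17
  -> B = 17
s = B^a = 17^3 mod 29  (bits of 3 = 11)
  bit 0 = 1: r = r^2 * 17 mod 29 = 1^2 * 17 = 1*17 = 17
  bit 1 = 1: r = r^2 * 17 mod 29 = 17^2 * 17 = 28*17 = 12
  -> s = B^a = 12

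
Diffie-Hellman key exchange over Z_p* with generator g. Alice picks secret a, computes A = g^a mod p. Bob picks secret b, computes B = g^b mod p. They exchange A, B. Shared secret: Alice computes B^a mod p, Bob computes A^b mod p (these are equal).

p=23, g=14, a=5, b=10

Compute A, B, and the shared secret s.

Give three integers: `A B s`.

A = 14^5 mod 23  (bits of 5 = 101)
  bit 0 = 1: r = r^2 * 14 mod 23 = 1^2 * 14 = 1*14 = 14
  bit 1 = 0: r = r^2 mod 23 = 14^2 = 12
  bit 2 = 1: r = r^2 * 14 mod 23 = 12^2 * 14 = 6*14 = 15
  -> A = 15
B = 14^10 mod 23  (bits of 10 = 1010)
  bit 0 = 1: r = r^2 * 14 mod 23 = 1^2 * 14 = 1*14 = 14
  bit 1 = 0: r = r^2 mod 23 = 14^2 = 12
  bit 2 = 1: r = r^2 * 14 mod 23 = 12^2 * 14 = 6*14 = 15
  bit 3 = 0: r = r^2 mod 23 = 15^2 = 18
  -> B = 18
s = B^a = 18^5 mod 23  (bits of 5 = 101)
  bit 0 = 1: r = r^2 * 18 mod 23 = 1^2 * 18 = 1*18 = 18
  bit 1 = 0: r = r^2 mod 23 = 18^2 = 2
  bit 2 = 1: r = r^2 * 18 mod 23 = 2^2 * 18 = 4*18 = 3
  -> s = B^a = 3

Answer: 15 18 3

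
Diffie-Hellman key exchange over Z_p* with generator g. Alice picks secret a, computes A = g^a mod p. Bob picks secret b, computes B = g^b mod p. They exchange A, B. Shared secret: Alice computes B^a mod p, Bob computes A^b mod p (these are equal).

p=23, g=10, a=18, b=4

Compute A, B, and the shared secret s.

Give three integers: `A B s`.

Answer: 9 18 6

Derivation:
A = 10^18 mod 23  (bits of 18 = 10010)
  bit 0 = 1: r = r^2 * 10 mod 23 = 1^2 * 10 = 1*10 = 10
  bit 1 = 0: r = r^2 mod 23 = 10^2 = 8
  bit 2 = 0: r = r^2 mod 23 = 8^2 = 18
  bit 3 = 1: r = r^2 * 10 mod 23 = 18^2 * 10 = 2*10 = 20
  bit 4 = 0: r = r^2 mod 23 = 20^2 = 9
  -> A = 9
B = 10^4 mod 23  (bits of 4 = 100)
  bit 0 = 1: r = r^2 * 10 mod 23 = 1^2 * 10 = 1*10 = 10
  bit 1 = 0: r = r^2 mod 23 = 10^2 = 8
  bit 2 = 0: r = r^2 mod 23 = 8^2 = 18
  -> B = 18
s = B^a = 18^18 mod 23  (bits of 18 = 10010)
  bit 0 = 1: r = r^2 * 18 mod 23 = 1^2 * 18 = 1*18 = 18
  bit 1 = 0: r = r^2 mod 23 = 18^2 = 2
  bit 2 = 0: r = r^2 mod 23 = 2^2 = 4
  bit 3 = 1: r = r^2 * 18 mod 23 = 4^2 * 18 = 16*18 = 12
  bit 4 = 0: r = r^2 mod 23 = 12^2 = 6
  -> s = B^a = 6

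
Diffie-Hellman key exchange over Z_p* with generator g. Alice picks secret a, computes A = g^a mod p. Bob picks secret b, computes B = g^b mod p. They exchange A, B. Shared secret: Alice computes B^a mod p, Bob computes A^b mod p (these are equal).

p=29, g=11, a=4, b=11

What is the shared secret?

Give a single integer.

Answer: 24

Derivation:
A = 11^4 mod 29  (bits of 4 = 100)
  bit 0 = 1: r = r^2 * 11 mod 29 = 1^2 * 11 = 1*11 = 11
  bit 1 = 0: r = r^2 mod 29 = 11^2 = 5
  bit 2 = 0: r = r^2 mod 29 = 5^2 = 25
  -> A = 25
B = 11^11 mod 29  (bits of 11 = 1011)
  bit 0 = 1: r = r^2 * 11 mod 29 = 1^2 * 11 = 1*11 = 11
  bit 1 = 0: r = r^2 mod 29 = 11^2 = 5
  bit 2 = 1: r = r^2 * 11 mod 29 = 5^2 * 11 = 25*11 = 14
  bit 3 = 1: r = r^2 * 11 mod 29 = 14^2 * 11 = 22*11 = 10
  -> B = 10
s = B^a = 10^4 mod 29  (bits of 4 = 100)
  bit 0 = 1: r = r^2 * 10 mod 29 = 1^2 * 10 = 1*10 = 10
  bit 1 = 0: r = r^2 mod 29 = 10^2 = 13
  bit 2 = 0: r = r^2 mod 29 = 13^2 = 24
  -> s = B^a = 24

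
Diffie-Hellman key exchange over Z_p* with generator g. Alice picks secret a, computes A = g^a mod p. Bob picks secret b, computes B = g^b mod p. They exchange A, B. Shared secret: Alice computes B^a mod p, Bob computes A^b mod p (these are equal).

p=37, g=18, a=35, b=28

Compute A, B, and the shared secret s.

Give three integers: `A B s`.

A = 18^35 mod 37  (bits of 35 = 100011)
  bit 0 = 1: r = r^2 * 18 mod 37 = 1^2 * 18 = 1*18 = 18
  bit 1 = 0: r = r^2 mod 37 = 18^2 = 28
  bit 2 = 0: r = r^2 mod 37 = 28^2 = 7
  bit 3 = 0: r = r^2 mod 37 = 7^2 = 12
  bit 4 = 1: r = r^2 * 18 mod 37 = 12^2 * 18 = 33*18 = 2
  bit 5 = 1: r = r^2 * 18 mod 37 = 2^2 * 18 = 4*18 = 35
  -> A = 35
B = 18^28 mod 37  (bits of 28 = 11100)
  bit 0 = 1: r = r^2 * 18 mod 37 = 1^2 * 18 = 1*18 = 18
  bit 1 = 1: r = r^2 * 18 mod 37 = 18^2 * 18 = 28*18 = 23
  bit 2 = 1: r = r^2 * 18 mod 37 = 23^2 * 18 = 11*18 = 13
  bit 3 = 0: r = r^2 mod 37 = 13^2 = 21
  bit 4 = 0: r = r^2 mod 37 = 21^2 = 34
  -> B = 34
s = B^a = 34^35 mod 37  (bits of 35 = 100011)
  bit 0 = 1: r = r^2 * 34 mod 37 = 1^2 * 34 = 1*34 = 34
  bit 1 = 0: r = r^2 mod 37 = 34^2 = 9
  bit 2 = 0: r = r^2 mod 37 = 9^2 = 7
  bit 3 = 0: r = r^2 mod 37 = 7^2 = 12
  bit 4 = 1: r = r^2 * 34 mod 37 = 12^2 * 34 = 33*34 = 12
  bit 5 = 1: r = r^2 * 34 mod 37 = 12^2 * 34 = 33*34 = 12
  -> s = B^a = 12

Answer: 35 34 12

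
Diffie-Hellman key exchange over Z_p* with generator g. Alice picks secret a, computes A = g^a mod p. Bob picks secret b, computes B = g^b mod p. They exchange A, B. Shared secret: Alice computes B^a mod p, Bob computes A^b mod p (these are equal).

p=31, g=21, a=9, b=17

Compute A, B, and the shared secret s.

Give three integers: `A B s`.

A = 21^9 mod 31  (bits of 9 = 1001)
  bit 0 = 1: r = r^2 * 21 mod 31 = 1^2 * 21 = 1*21 = 21
  bit 1 = 0: r = r^2 mod 31 = 21^2 = 7
  bit 2 = 0: r = r^2 mod 31 = 7^2 = 18
  bit 3 = 1: r = r^2 * 21 mod 31 = 18^2 * 21 = 14*21 = 15
  -> A = 15
B = 21^17 mod 31  (bits of 17 = 10001)
  bit 0 = 1: r = r^2 * 21 mod 31 = 1^2 * 21 = 1*21 = 21
  bit 1 = 0: r = r^2 mod 31 = 21^2 = 7
  bit 2 = 0: r = r^2 mod 31 = 7^2 = 18
  bit 3 = 0: r = r^2 mod 31 = 18^2 = 14
  bit 4 = 1: r = r^2 * 21 mod 31 = 14^2 * 21 = 10*21 = 24
  -> B = 24
s = B^a = 24^9 mod 31  (bits of 9 = 1001)
  bit 0 = 1: r = r^2 * 24 mod 31 = 1^2 * 24 = 1*24 = 24
  bit 1 = 0: r = r^2 mod 31 = 24^2 = 18
  bit 2 = 0: r = r^2 mod 31 = 18^2 = 14
  bit 3 = 1: r = r^2 * 24 mod 31 = 14^2 * 24 = 10*24 = 23
  -> s = B^a = 23

Answer: 15 24 23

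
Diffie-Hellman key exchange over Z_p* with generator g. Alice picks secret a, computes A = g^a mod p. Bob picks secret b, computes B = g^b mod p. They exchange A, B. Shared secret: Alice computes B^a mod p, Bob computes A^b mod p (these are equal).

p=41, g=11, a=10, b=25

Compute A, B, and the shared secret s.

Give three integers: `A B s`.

A = 11^10 mod 41  (bits of 10 = 1010)
  bit 0 = 1: r = r^2 * 11 mod 41 = 1^2 * 11 = 1*11 = 11
  bit 1 = 0: r = r^2 mod 41 = 11^2 = 39
  bit 2 = 1: r = r^2 * 11 mod 41 = 39^2 * 11 = 4*11 = 3
  bit 3 = 0: r = r^2 mod 41 = 3^2 = 9
  -> A = 9
B = 11^25 mod 41  (bits of 25 = 11001)
  bit 0 = 1: r = r^2 * 11 mod 41 = 1^2 * 11 = 1*11 = 11
  bit 1 = 1: r = r^2 * 11 mod 41 = 11^2 * 11 = 39*11 = 19
  bit 2 = 0: r = r^2 mod 41 = 19^2 = 33
  bit 3 = 0: r = r^2 mod 41 = 33^2 = 23
  bit 4 = 1: r = r^2 * 11 mod 41 = 23^2 * 11 = 37*11 = 38
  -> B = 38
s = B^a = 38^10 mod 41  (bits of 10 = 1010)
  bit 0 = 1: r = r^2 * 38 mod 41 = 1^2 * 38 = 1*38 = 38
  bit 1 = 0: r = r^2 mod 41 = 38^2 = 9
  bit 2 = 1: r = r^2 * 38 mod 41 = 9^2 * 38 = 40*38 = 3
  bit 3 = 0: r = r^2 mod 41 = 3^2 = 9
  -> s = B^a = 9

Answer: 9 38 9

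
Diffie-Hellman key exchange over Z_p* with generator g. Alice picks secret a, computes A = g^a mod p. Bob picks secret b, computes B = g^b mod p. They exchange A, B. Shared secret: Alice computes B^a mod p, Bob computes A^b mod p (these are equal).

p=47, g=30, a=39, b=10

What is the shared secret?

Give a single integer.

A = 30^39 mod 47  (bits of 39 = 100111)
  bit 0 = 1: r = r^2 * 30 mod 47 = 1^2 * 30 = 1*30 = 30
  bit 1 = 0: r = r^2 mod 47 = 30^2 = 7
  bit 2 = 0: r = r^2 mod 47 = 7^2 = 2
  bit 3 = 1: r = r^2 * 30 mod 47 = 2^2 * 30 = 4*30 = 26
  bit 4 = 1: r = r^2 * 30 mod 47 = 26^2 * 30 = 18*30 = 23
  bit 5 = 1: r = r^2 * 30 mod 47 = 23^2 * 30 = 12*30 = 31
  -> A = 31
B = 30^10 mod 47  (bits of 10 = 1010)
  bit 0 = 1: r = r^2 * 30 mod 47 = 1^2 * 30 = 1*30 = 30
  bit 1 = 0: r = r^2 mod 47 = 30^2 = 7
  bit 2 = 1: r = r^2 * 30 mod 47 = 7^2 * 30 = 2*30 = 13
  bit 3 = 0: r = r^2 mod 47 = 13^2 = 28
  -> B = 28
s = B^a = 28^39 mod 47  (bits of 39 = 100111)
  bit 0 = 1: r = r^2 * 28 mod 47 = 1^2 * 28 = 1*28 = 28
  bit 1 = 0: r = r^2 mod 47 = 28^2 = 32
  bit 2 = 0: r = r^2 mod 47 = 32^2 = 37
  bit 3 = 1: r = r^2 * 28 mod 47 = 37^2 * 28 = 6*28 = 27
  bit 4 = 1: r = r^2 * 28 mod 47 = 27^2 * 28 = 24*28 = 14
  bit 5 = 1: r = r^2 * 28 mod 47 = 14^2 * 28 = 8*28 = 36
  -> s = B^a = 36

Answer: 36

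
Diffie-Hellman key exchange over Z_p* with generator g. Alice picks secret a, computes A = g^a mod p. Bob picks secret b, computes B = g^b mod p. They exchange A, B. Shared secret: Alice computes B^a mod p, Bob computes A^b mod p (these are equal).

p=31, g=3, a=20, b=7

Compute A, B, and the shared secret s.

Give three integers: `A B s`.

A = 3^20 mod 31  (bits of 20 = 10100)
  bit 0 = 1: r = r^2 * 3 mod 31 = 1^2 * 3 = 1*3 = 3
  bit 1 = 0: r = r^2 mod 31 = 3^2 = 9
  bit 2 = 1: r = r^2 * 3 mod 31 = 9^2 * 3 = 19*3 = 26
  bit 3 = 0: r = r^2 mod 31 = 26^2 = 25
  bit 4 = 0: r = r^2 mod 31 = 25^2 = 5
  -> A = 5
B = 3^7 mod 31  (bits of 7 = 111)
  bit 0 = 1: r = r^2 * 3 mod 31 = 1^2 * 3 = 1*3 = 3
  bit 1 = 1: r = r^2 * 3 mod 31 = 3^2 * 3 = 9*3 = 27
  bit 2 = 1: r = r^2 * 3 mod 31 = 27^2 * 3 = 16*3 = 17
  -> B = 17
s = B^a = 17^20 mod 31  (bits of 20 = 10100)
  bit 0 = 1: r = r^2 * 17 mod 31 = 1^2 * 17 = 1*17 = 17
  bit 1 = 0: r = r^2 mod 31 = 17^2 = 10
  bit 2 = 1: r = r^2 * 17 mod 31 = 10^2 * 17 = 7*17 = 26
  bit 3 = 0: r = r^2 mod 31 = 26^2 = 25
  bit 4 = 0: r = r^2 mod 31 = 25^2 = 5
  -> s = B^a = 5

Answer: 5 17 5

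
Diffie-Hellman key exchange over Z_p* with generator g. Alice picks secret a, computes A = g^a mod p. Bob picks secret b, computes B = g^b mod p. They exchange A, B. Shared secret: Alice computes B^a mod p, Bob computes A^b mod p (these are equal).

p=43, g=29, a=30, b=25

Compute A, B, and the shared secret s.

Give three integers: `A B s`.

A = 29^30 mod 43  (bits of 30 = 11110)
  bit 0 = 1: r = r^2 * 29 mod 43 = 1^2 * 29 = 1*29 = 29
  bit 1 = 1: r = r^2 * 29 mod 43 = 29^2 * 29 = 24*29 = 8
  bit 2 = 1: r = r^2 * 29 mod 43 = 8^2 * 29 = 21*29 = 7
  bit 3 = 1: r = r^2 * 29 mod 43 = 7^2 * 29 = 6*29 = 2
  bit 4 = 0: r = r^2 mod 43 = 2^2 = 4
  -> A = 4
B = 29^25 mod 43  (bits of 25 = 11001)
  bit 0 = 1: r = r^2 * 29 mod 43 = 1^2 * 29 = 1*29 = 29
  bit 1 = 1: r = r^2 * 29 mod 43 = 29^2 * 29 = 24*29 = 8
  bit 2 = 0: r = r^2 mod 43 = 8^2 = 21
  bit 3 = 0: r = r^2 mod 43 = 21^2 = 11
  bit 4 = 1: r = r^2 * 29 mod 43 = 11^2 * 29 = 35*29 = 26
  -> B = 26
s = B^a = 26^30 mod 43  (bits of 30 = 11110)
  bit 0 = 1: r = r^2 * 26 mod 43 = 1^2 * 26 = 1*26 = 26
  bit 1 = 1: r = r^2 * 26 mod 43 = 26^2 * 26 = 31*26 = 32
  bit 2 = 1: r = r^2 * 26 mod 43 = 32^2 * 26 = 35*26 = 7
  bit 3 = 1: r = r^2 * 26 mod 43 = 7^2 * 26 = 6*26 = 27
  bit 4 = 0: r = r^2 mod 43 = 27^2 = 41
  -> s = B^a = 41

Answer: 4 26 41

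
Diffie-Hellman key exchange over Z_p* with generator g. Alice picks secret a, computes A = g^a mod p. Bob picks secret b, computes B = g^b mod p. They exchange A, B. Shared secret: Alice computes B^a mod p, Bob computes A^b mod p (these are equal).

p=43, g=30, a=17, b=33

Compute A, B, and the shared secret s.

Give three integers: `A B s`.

A = 30^17 mod 43  (bits of 17 = 10001)
  bit 0 = 1: r = r^2 * 30 mod 43 = 1^2 * 30 = 1*30 = 30
  bit 1 = 0: r = r^2 mod 43 = 30^2 = 40
  bit 2 = 0: r = r^2 mod 43 = 40^2 = 9
  bit 3 = 0: r = r^2 mod 43 = 9^2 = 38
  bit 4 = 1: r = r^2 * 30 mod 43 = 38^2 * 30 = 25*30 = 19
  -> A = 19
B = 30^33 mod 43  (bits of 33 = 100001)
  bit 0 = 1: r = r^2 * 30 mod 43 = 1^2 * 30 = 1*30 = 30
  bit 1 = 0: r = r^2 mod 43 = 30^2 = 40
  bit 2 = 0: r = r^2 mod 43 = 40^2 = 9
  bit 3 = 0: r = r^2 mod 43 = 9^2 = 38
  bit 4 = 0: r = r^2 mod 43 = 38^2 = 25
  bit 5 = 1: r = r^2 * 30 mod 43 = 25^2 * 30 = 23*30 = 2
  -> B = 2
s = B^a = 2^17 mod 43  (bits of 17 = 10001)
  bit 0 = 1: r = r^2 * 2 mod 43 = 1^2 * 2 = 1*2 = 2
  bit 1 = 0: r = r^2 mod 43 = 2^2 = 4
  bit 2 = 0: r = r^2 mod 43 = 4^2 = 16
  bit 3 = 0: r = r^2 mod 43 = 16^2 = 41
  bit 4 = 1: r = r^2 * 2 mod 43 = 41^2 * 2 = 4*2 = 8
  -> s = B^a = 8

Answer: 19 2 8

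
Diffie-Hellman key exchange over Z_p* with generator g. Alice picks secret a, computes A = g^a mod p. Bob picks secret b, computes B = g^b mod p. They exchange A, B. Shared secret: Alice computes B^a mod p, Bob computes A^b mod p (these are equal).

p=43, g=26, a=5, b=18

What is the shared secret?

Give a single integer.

A = 26^5 mod 43  (bits of 5 = 101)
  bit 0 = 1: r = r^2 * 26 mod 43 = 1^2 * 26 = 1*26 = 26
  bit 1 = 0: r = r^2 mod 43 = 26^2 = 31
  bit 2 = 1: r = r^2 * 26 mod 43 = 31^2 * 26 = 15*26 = 3
  -> A = 3
B = 26^18 mod 43  (bits of 18 = 10010)
  bit 0 = 1: r = r^2 * 26 mod 43 = 1^2 * 26 = 1*26 = 26
  bit 1 = 0: r = r^2 mod 43 = 26^2 = 31
  bit 2 = 0: r = r^2 mod 43 = 31^2 = 15
  bit 3 = 1: r = r^2 * 26 mod 43 = 15^2 * 26 = 10*26 = 2
  bit 4 = 0: r = r^2 mod 43 = 2^2 = 4
  -> B = 4
s = B^a = 4^5 mod 43  (bits of 5 = 101)
  bit 0 = 1: r = r^2 * 4 mod 43 = 1^2 * 4 = 1*4 = 4
  bit 1 = 0: r = r^2 mod 43 = 4^2 = 16
  bit 2 = 1: r = r^2 * 4 mod 43 = 16^2 * 4 = 41*4 = 35
  -> s = B^a = 35

Answer: 35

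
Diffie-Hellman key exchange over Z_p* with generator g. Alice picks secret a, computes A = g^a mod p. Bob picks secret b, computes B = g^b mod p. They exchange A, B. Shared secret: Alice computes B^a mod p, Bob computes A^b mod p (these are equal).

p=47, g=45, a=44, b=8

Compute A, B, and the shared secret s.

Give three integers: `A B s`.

Answer: 12 21 34

Derivation:
A = 45^44 mod 47  (bits of 44 = 101100)
  bit 0 = 1: r = r^2 * 45 mod 47 = 1^2 * 45 = 1*45 = 45
  bit 1 = 0: r = r^2 mod 47 = 45^2 = 4
  bit 2 = 1: r = r^2 * 45 mod 47 = 4^2 * 45 = 16*45 = 15
  bit 3 = 1: r = r^2 * 45 mod 47 = 15^2 * 45 = 37*45 = 20
  bit 4 = 0: r = r^2 mod 47 = 20^2 = 24
  bit 5 = 0: r = r^2 mod 47 = 24^2 = 12
  -> A = 12
B = 45^8 mod 47  (bits of 8 = 1000)
  bit 0 = 1: r = r^2 * 45 mod 47 = 1^2 * 45 = 1*45 = 45
  bit 1 = 0: r = r^2 mod 47 = 45^2 = 4
  bit 2 = 0: r = r^2 mod 47 = 4^2 = 16
  bit 3 = 0: r = r^2 mod 47 = 16^2 = 21
  -> B = 21
s = B^a = 21^44 mod 47  (bits of 44 = 101100)
  bit 0 = 1: r = r^2 * 21 mod 47 = 1^2 * 21 = 1*21 = 21
  bit 1 = 0: r = r^2 mod 47 = 21^2 = 18
  bit 2 = 1: r = r^2 * 21 mod 47 = 18^2 * 21 = 42*21 = 36
  bit 3 = 1: r = r^2 * 21 mod 47 = 36^2 * 21 = 27*21 = 3
  bit 4 = 0: r = r^2 mod 47 = 3^2 = 9
  bit 5 = 0: r = r^2 mod 47 = 9^2 = 34
  -> s = B^a = 34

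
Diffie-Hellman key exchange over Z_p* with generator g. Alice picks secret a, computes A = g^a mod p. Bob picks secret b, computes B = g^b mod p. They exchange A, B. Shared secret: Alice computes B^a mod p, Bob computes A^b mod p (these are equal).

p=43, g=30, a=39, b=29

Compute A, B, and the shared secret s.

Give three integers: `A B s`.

Answer: 32 5 32

Derivation:
A = 30^39 mod 43  (bits of 39 = 100111)
  bit 0 = 1: r = r^2 * 30 mod 43 = 1^2 * 30 = 1*30 = 30
  bit 1 = 0: r = r^2 mod 43 = 30^2 = 40
  bit 2 = 0: r = r^2 mod 43 = 40^2 = 9
  bit 3 = 1: r = r^2 * 30 mod 43 = 9^2 * 30 = 38*30 = 22
  bit 4 = 1: r = r^2 * 30 mod 43 = 22^2 * 30 = 11*30 = 29
  bit 5 = 1: r = r^2 * 30 mod 43 = 29^2 * 30 = 24*30 = 32
  -> A = 32
B = 30^29 mod 43  (bits of 29 = 11101)
  bit 0 = 1: r = r^2 * 30 mod 43 = 1^2 * 30 = 1*30 = 30
  bit 1 = 1: r = r^2 * 30 mod 43 = 30^2 * 30 = 40*30 = 39
  bit 2 = 1: r = r^2 * 30 mod 43 = 39^2 * 30 = 16*30 = 7
  bit 3 = 0: r = r^2 mod 43 = 7^2 = 6
  bit 4 = 1: r = r^2 * 30 mod 43 = 6^2 * 30 = 36*30 = 5
  -> B = 5
s = B^a = 5^39 mod 43  (bits of 39 = 100111)
  bit 0 = 1: r = r^2 * 5 mod 43 = 1^2 * 5 = 1*5 = 5
  bit 1 = 0: r = r^2 mod 43 = 5^2 = 25
  bit 2 = 0: r = r^2 mod 43 = 25^2 = 23
  bit 3 = 1: r = r^2 * 5 mod 43 = 23^2 * 5 = 13*5 = 22
  bit 4 = 1: r = r^2 * 5 mod 43 = 22^2 * 5 = 11*5 = 12
  bit 5 = 1: r = r^2 * 5 mod 43 = 12^2 * 5 = 15*5 = 32
  -> s = B^a = 32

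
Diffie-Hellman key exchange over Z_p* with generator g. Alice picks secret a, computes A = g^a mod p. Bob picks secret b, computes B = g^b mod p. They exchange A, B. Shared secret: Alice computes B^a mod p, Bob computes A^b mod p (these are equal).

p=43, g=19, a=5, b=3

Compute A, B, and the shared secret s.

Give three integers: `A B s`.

Answer: 30 22 39

Derivation:
A = 19^5 mod 43  (bits of 5 = 101)
  bit 0 = 1: r = r^2 * 19 mod 43 = 1^2 * 19 = 1*19 = 19
  bit 1 = 0: r = r^2 mod 43 = 19^2 = 17
  bit 2 = 1: r = r^2 * 19 mod 43 = 17^2 * 19 = 31*19 = 30
  -> A = 30
B = 19^3 mod 43  (bits of 3 = 11)
  bit 0 = 1: r = r^2 * 19 mod 43 = 1^2 * 19 = 1*19 = 19
  bit 1 = 1: r = r^2 * 19 mod 43 = 19^2 * 19 = 17*19 = 22
  -> B = 22
s = B^a = 22^5 mod 43  (bits of 5 = 101)
  bit 0 = 1: r = r^2 * 22 mod 43 = 1^2 * 22 = 1*22 = 22
  bit 1 = 0: r = r^2 mod 43 = 22^2 = 11
  bit 2 = 1: r = r^2 * 22 mod 43 = 11^2 * 22 = 35*22 = 39
  -> s = B^a = 39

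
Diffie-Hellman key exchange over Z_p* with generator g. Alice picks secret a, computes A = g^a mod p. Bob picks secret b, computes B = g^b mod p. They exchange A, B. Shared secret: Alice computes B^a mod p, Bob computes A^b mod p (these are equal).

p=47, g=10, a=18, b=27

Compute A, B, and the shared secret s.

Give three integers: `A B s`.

Answer: 3 11 34

Derivation:
A = 10^18 mod 47  (bits of 18 = 10010)
  bit 0 = 1: r = r^2 * 10 mod 47 = 1^2 * 10 = 1*10 = 10
  bit 1 = 0: r = r^2 mod 47 = 10^2 = 6
  bit 2 = 0: r = r^2 mod 47 = 6^2 = 36
  bit 3 = 1: r = r^2 * 10 mod 47 = 36^2 * 10 = 27*10 = 35
  bit 4 = 0: r = r^2 mod 47 = 35^2 = 3
  -> A = 3
B = 10^27 mod 47  (bits of 27 = 11011)
  bit 0 = 1: r = r^2 * 10 mod 47 = 1^2 * 10 = 1*10 = 10
  bit 1 = 1: r = r^2 * 10 mod 47 = 10^2 * 10 = 6*10 = 13
  bit 2 = 0: r = r^2 mod 47 = 13^2 = 28
  bit 3 = 1: r = r^2 * 10 mod 47 = 28^2 * 10 = 32*10 = 38
  bit 4 = 1: r = r^2 * 10 mod 47 = 38^2 * 10 = 34*10 = 11
  -> B = 11
s = B^a = 11^18 mod 47  (bits of 18 = 10010)
  bit 0 = 1: r = r^2 * 11 mod 47 = 1^2 * 11 = 1*11 = 11
  bit 1 = 0: r = r^2 mod 47 = 11^2 = 27
  bit 2 = 0: r = r^2 mod 47 = 27^2 = 24
  bit 3 = 1: r = r^2 * 11 mod 47 = 24^2 * 11 = 12*11 = 38
  bit 4 = 0: r = r^2 mod 47 = 38^2 = 34
  -> s = B^a = 34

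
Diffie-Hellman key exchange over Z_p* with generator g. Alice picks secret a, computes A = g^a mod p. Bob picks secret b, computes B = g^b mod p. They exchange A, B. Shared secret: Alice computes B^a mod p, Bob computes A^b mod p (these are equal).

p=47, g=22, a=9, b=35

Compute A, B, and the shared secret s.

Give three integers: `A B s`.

A = 22^9 mod 47  (bits of 9 = 1001)
  bit 0 = 1: r = r^2 * 22 mod 47 = 1^2 * 22 = 1*22 = 22
  bit 1 = 0: r = r^2 mod 47 = 22^2 = 14
  bit 2 = 0: r = r^2 mod 47 = 14^2 = 8
  bit 3 = 1: r = r^2 * 22 mod 47 = 8^2 * 22 = 17*22 = 45
  -> A = 45
B = 22^35 mod 47  (bits of 35 = 100011)
  bit 0 = 1: r = r^2 * 22 mod 47 = 1^2 * 22 = 1*22 = 22
  bit 1 = 0: r = r^2 mod 47 = 22^2 = 14
  bit 2 = 0: r = r^2 mod 47 = 14^2 = 8
  bit 3 = 0: r = r^2 mod 47 = 8^2 = 17
  bit 4 = 1: r = r^2 * 22 mod 47 = 17^2 * 22 = 7*22 = 13
  bit 5 = 1: r = r^2 * 22 mod 47 = 13^2 * 22 = 28*22 = 5
  -> B = 5
s = B^a = 5^9 mod 47  (bits of 9 = 1001)
  bit 0 = 1: r = r^2 * 5 mod 47 = 1^2 * 5 = 1*5 = 5
  bit 1 = 0: r = r^2 mod 47 = 5^2 = 25
  bit 2 = 0: r = r^2 mod 47 = 25^2 = 14
  bit 3 = 1: r = r^2 * 5 mod 47 = 14^2 * 5 = 8*5 = 40
  -> s = B^a = 40

Answer: 45 5 40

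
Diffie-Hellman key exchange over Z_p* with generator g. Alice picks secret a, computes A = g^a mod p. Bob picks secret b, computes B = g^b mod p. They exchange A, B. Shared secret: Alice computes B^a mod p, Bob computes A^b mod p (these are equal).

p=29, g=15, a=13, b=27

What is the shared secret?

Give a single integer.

Answer: 14

Derivation:
A = 15^13 mod 29  (bits of 13 = 1101)
  bit 0 = 1: r = r^2 * 15 mod 29 = 1^2 * 15 = 1*15 = 15
  bit 1 = 1: r = r^2 * 15 mod 29 = 15^2 * 15 = 22*15 = 11
  bit 2 = 0: r = r^2 mod 29 = 11^2 = 5
  bit 3 = 1: r = r^2 * 15 mod 29 = 5^2 * 15 = 25*15 = 27
  -> A = 27
B = 15^27 mod 29  (bits of 27 = 11011)
  bit 0 = 1: r = r^2 * 15 mod 29 = 1^2 * 15 = 1*15 = 15
  bit 1 = 1: r = r^2 * 15 mod 29 = 15^2 * 15 = 22*15 = 11
  bit 2 = 0: r = r^2 mod 29 = 11^2 = 5
  bit 3 = 1: r = r^2 * 15 mod 29 = 5^2 * 15 = 25*15 = 27
  bit 4 = 1: r = r^2 * 15 mod 29 = 27^2 * 15 = 4*15 = 2
  -> B = 2
s = B^a = 2^13 mod 29  (bits of 13 = 1101)
  bit 0 = 1: r = r^2 * 2 mod 29 = 1^2 * 2 = 1*2 = 2
  bit 1 = 1: r = r^2 * 2 mod 29 = 2^2 * 2 = 4*2 = 8
  bit 2 = 0: r = r^2 mod 29 = 8^2 = 6
  bit 3 = 1: r = r^2 * 2 mod 29 = 6^2 * 2 = 7*2 = 14
  -> s = B^a = 14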